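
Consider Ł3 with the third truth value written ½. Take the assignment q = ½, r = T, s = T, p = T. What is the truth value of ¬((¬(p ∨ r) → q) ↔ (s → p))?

p ∨ r = T ∨ T = T
¬(p ∨ r) = ¬T = F
¬(p ∨ r) → q = F → ½ = T  [min(1, 1−0+½)]
s → p = T → T = T
(¬(p ∨ r) → q) ↔ (s → p) = T ↔ T = T
¬((¬(p ∨ r) → q) ↔ (s → p)) = ¬T = F

F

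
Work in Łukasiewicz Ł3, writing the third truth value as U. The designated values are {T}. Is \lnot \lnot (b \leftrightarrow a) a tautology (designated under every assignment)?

Countermodel: b=T, a=U gives U, which is not designated.

No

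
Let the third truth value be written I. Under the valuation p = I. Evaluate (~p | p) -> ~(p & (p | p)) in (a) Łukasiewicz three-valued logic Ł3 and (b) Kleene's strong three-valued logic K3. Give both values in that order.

In Łukasiewicz three-valued logic Ł3: ~p = ~I = I
~p | p = I | I = I
p | p = I | I = I
p & (p | p) = I & I = I
~(p & (p | p)) = ~I = I
(~p | p) -> ~(p & (p | p)) = I -> I = ⊤  [min(1, 1−½+½)]
In Kleene's strong three-valued logic K3: ~p = ~I = I
~p | p = I | I = I
p | p = I | I = I
p & (p | p) = I & I = I
~(p & (p | p)) = ~I = I
(~p | p) -> ~(p & (p | p)) = I -> I = I  [~I | I]
They differ because Łukasiewicz three-valued logic Ł3 and Kleene's strong three-valued logic K3 treat I differently under implication.

⊤; I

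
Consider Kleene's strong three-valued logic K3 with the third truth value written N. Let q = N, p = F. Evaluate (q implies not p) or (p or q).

not p = not F = T
q implies not p = N implies T = T  [not N or T]
p or q = F or N = N
(q implies not p) or (p or q) = T or N = T

T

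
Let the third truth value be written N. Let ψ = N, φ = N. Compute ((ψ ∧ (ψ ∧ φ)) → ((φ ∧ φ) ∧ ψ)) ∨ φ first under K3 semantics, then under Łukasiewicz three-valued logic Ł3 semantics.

N; True

In K3: ψ ∧ φ = N ∧ N = N
ψ ∧ (ψ ∧ φ) = N ∧ N = N
φ ∧ φ = N ∧ N = N
(φ ∧ φ) ∧ ψ = N ∧ N = N
(ψ ∧ (ψ ∧ φ)) → ((φ ∧ φ) ∧ ψ) = N → N = N  [¬N ∨ N]
((ψ ∧ (ψ ∧ φ)) → ((φ ∧ φ) ∧ ψ)) ∨ φ = N ∨ N = N
In Łukasiewicz three-valued logic Ł3: ψ ∧ φ = N ∧ N = N
ψ ∧ (ψ ∧ φ) = N ∧ N = N
φ ∧ φ = N ∧ N = N
(φ ∧ φ) ∧ ψ = N ∧ N = N
(ψ ∧ (ψ ∧ φ)) → ((φ ∧ φ) ∧ ψ) = N → N = True  [min(1, 1−½+½)]
((ψ ∧ (ψ ∧ φ)) → ((φ ∧ φ) ∧ ψ)) ∨ φ = True ∨ N = True
They differ because K3 and Łukasiewicz three-valued logic Ł3 treat N differently under implication.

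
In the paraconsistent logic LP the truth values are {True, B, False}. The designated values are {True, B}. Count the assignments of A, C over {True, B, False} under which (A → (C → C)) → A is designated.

Of the 9 assignments, 6 give a value in {True, B}.

6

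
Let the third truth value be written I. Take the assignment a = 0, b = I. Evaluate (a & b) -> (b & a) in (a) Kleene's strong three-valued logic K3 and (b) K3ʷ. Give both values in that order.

In Kleene's strong three-valued logic K3: a & b = 0 & I = 0
b & a = I & 0 = 0
(a & b) -> (b & a) = 0 -> 0 = 1
In K3ʷ: a & b = 0 & I = I
b & a = I & 0 = I
(a & b) -> (b & a) = I -> I = I  [any arg is the third value ⇒ result is the third value]
They differ because Kleene's strong three-valued logic K3 and K3ʷ treat I differently under the binary connectives.

1; I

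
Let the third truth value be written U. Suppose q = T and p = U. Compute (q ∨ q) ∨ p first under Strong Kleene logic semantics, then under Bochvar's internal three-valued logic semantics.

T; U

In Strong Kleene logic: q ∨ q = T ∨ T = T
(q ∨ q) ∨ p = T ∨ U = T
In Bochvar's internal three-valued logic: q ∨ q = T ∨ T = T
(q ∨ q) ∨ p = T ∨ U = U
They differ because Strong Kleene logic and Bochvar's internal three-valued logic treat U differently under the binary connectives.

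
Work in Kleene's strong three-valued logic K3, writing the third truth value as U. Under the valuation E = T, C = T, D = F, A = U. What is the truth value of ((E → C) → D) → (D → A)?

T

E → C = T → T = T
(E → C) → D = T → F = F
D → A = F → U = T  [¬F ∨ U]
((E → C) → D) → (D → A) = F → T = T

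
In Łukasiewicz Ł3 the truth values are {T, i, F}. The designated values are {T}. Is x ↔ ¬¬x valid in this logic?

Every assignment of x over {T, i, F} gives a value in {T}.
In particular, with x=i: x ↔ ¬¬x = T.

Yes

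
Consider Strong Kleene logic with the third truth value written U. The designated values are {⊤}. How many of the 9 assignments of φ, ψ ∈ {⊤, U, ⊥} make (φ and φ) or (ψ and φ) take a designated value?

3

Designated under: (φ=⊤, ψ=⊤); (φ=⊤, ψ=U); (φ=⊤, ψ=⊥).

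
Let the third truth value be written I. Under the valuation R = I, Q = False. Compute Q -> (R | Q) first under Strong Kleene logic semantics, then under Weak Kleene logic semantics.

In Strong Kleene logic: R | Q = I | False = I
Q -> (R | Q) = False -> I = True  [~False | I]
In Weak Kleene logic: R | Q = I | False = I
Q -> (R | Q) = False -> I = I  [any arg is the third value ⇒ result is the third value]
They differ because Strong Kleene logic and Weak Kleene logic treat I differently under the binary connectives.

True; I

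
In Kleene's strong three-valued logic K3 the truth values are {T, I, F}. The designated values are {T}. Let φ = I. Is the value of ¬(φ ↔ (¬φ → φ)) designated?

No

¬φ = ¬I = I
¬φ → φ = I → I = I  [¬I ∨ I]
φ ↔ (¬φ → φ) = I ↔ I = I
¬(φ ↔ (¬φ → φ)) = ¬I = I
I ∉ {T}.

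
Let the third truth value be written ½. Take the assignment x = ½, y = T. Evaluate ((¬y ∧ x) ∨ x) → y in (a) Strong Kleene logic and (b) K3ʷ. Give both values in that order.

In Strong Kleene logic: ¬y = ¬T = F
¬y ∧ x = F ∧ ½ = F
(¬y ∧ x) ∨ x = F ∨ ½ = ½
((¬y ∧ x) ∨ x) → y = ½ → T = T  [¬½ ∨ T]
In K3ʷ: ¬y = ¬T = F
¬y ∧ x = F ∧ ½ = ½
(¬y ∧ x) ∨ x = ½ ∨ ½ = ½
((¬y ∧ x) ∨ x) → y = ½ → T = ½  [any arg is the third value ⇒ result is the third value]
They differ because Strong Kleene logic and K3ʷ treat ½ differently under the binary connectives.

T; ½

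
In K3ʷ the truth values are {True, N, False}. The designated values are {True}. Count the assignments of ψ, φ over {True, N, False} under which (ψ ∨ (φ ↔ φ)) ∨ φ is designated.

4

Designated under: (ψ=True, φ=True); (ψ=True, φ=False); (ψ=False, φ=True); (ψ=False, φ=False).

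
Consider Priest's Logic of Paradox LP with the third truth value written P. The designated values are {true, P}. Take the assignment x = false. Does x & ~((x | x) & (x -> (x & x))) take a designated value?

No

x | x = false | false = false
x & x = false & false = false
x -> (x & x) = false -> false = true
(x | x) & (x -> (x & x)) = false & true = false
~((x | x) & (x -> (x & x))) = ~false = true
x & ~((x | x) & (x -> (x & x))) = false & true = false
false ∉ {true, P}.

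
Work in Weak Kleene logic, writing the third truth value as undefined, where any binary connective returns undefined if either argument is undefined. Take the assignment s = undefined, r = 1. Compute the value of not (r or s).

r or s = 1 or undefined = undefined
not (r or s) = not undefined = undefined

undefined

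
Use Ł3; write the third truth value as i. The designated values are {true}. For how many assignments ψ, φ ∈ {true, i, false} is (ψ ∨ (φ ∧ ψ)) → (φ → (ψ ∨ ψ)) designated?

Of the 9 assignments, 9 give a value in {true}.

9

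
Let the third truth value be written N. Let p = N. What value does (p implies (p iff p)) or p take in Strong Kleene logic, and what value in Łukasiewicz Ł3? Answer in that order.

In Strong Kleene logic: p iff p = N iff N = N
p implies (p iff p) = N implies N = N  [not N or N]
(p implies (p iff p)) or p = N or N = N
In Łukasiewicz Ł3: p iff p = N iff N = T  [1 − |½−½|]
p implies (p iff p) = N implies T = T
(p implies (p iff p)) or p = T or N = T
They differ because Strong Kleene logic and Łukasiewicz Ł3 treat N differently under implication.

N; T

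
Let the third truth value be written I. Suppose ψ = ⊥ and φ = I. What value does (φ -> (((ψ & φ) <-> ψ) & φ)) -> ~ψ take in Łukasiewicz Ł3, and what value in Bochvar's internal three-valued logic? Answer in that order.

In Łukasiewicz Ł3: ψ & φ = ⊥ & I = ⊥
(ψ & φ) <-> ψ = ⊥ <-> ⊥ = ⊤
((ψ & φ) <-> ψ) & φ = ⊤ & I = I
φ -> (((ψ & φ) <-> ψ) & φ) = I -> I = ⊤  [min(1, 1−½+½)]
~ψ = ~⊥ = ⊤
(φ -> (((ψ & φ) <-> ψ) & φ)) -> ~ψ = ⊤ -> ⊤ = ⊤
In Bochvar's internal three-valued logic: ψ & φ = ⊥ & I = I
(ψ & φ) <-> ψ = I <-> ⊥ = I
((ψ & φ) <-> ψ) & φ = I & I = I
φ -> (((ψ & φ) <-> ψ) & φ) = I -> I = I  [any arg is the third value ⇒ result is the third value]
~ψ = ~⊥ = ⊤
(φ -> (((ψ & φ) <-> ψ) & φ)) -> ~ψ = I -> ⊤ = I
They differ because Łukasiewicz Ł3 and Bochvar's internal three-valued logic treat I differently under the binary connectives.

⊤; I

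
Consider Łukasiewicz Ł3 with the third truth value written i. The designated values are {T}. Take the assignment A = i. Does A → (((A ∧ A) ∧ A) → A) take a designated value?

Yes

A ∧ A = i ∧ i = i
(A ∧ A) ∧ A = i ∧ i = i
((A ∧ A) ∧ A) → A = i → i = T  [min(1, 1−½+½)]
A → (((A ∧ A) ∧ A) → A) = i → T = T
T ∈ {T}.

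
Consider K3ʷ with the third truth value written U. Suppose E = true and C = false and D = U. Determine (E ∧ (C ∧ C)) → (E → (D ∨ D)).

C ∧ C = false ∧ false = false
E ∧ (C ∧ C) = true ∧ false = false
D ∨ D = U ∨ U = U
E → (D ∨ D) = true → U = U
(E ∧ (C ∧ C)) → (E → (D ∨ D)) = false → U = U

U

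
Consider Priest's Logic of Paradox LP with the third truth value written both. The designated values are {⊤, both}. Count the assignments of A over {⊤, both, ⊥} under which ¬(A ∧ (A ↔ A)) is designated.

A=⊤: ⊥ ·
A=both: both ✓
A=⊥: ⊤ ✓

2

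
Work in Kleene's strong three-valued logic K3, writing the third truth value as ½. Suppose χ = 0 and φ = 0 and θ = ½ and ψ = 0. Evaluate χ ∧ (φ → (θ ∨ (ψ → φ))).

0

ψ → φ = 0 → 0 = 1
θ ∨ (ψ → φ) = ½ ∨ 1 = 1
φ → (θ ∨ (ψ → φ)) = 0 → 1 = 1
χ ∧ (φ → (θ ∨ (ψ → φ))) = 0 ∧ 1 = 0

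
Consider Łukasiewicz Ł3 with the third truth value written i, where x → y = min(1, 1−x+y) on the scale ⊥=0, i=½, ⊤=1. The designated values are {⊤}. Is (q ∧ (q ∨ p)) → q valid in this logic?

Every assignment of q, p over {⊤, i, ⊥} gives a value in {⊤}.
In particular, with q=i, p=i: (q ∧ (q ∨ p)) → q = ⊤.

Yes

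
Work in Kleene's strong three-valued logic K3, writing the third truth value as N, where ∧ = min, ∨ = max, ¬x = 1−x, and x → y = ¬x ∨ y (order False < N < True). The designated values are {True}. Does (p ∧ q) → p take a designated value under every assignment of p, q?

No

Countermodel: p=N, q=True gives N, which is not designated.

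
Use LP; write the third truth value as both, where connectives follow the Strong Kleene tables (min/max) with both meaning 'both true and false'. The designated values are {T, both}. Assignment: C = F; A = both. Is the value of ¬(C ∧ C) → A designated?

Yes

C ∧ C = F ∧ F = F
¬(C ∧ C) = ¬F = T
¬(C ∧ C) → A = T → both = both
both ∈ {T, both}.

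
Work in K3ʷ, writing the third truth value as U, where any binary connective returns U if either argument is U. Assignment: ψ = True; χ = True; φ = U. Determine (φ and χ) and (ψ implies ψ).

U

φ and χ = U and True = U
ψ implies ψ = True implies True = True
(φ and χ) and (ψ implies ψ) = U and True = U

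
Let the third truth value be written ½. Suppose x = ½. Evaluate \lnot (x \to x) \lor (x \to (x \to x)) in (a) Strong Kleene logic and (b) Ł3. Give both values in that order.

In Strong Kleene logic: x \to x = ½ \to ½ = ½
\lnot (x \to x) = \lnot ½ = ½
x \to x = ½ \to ½ = ½
x \to (x \to x) = ½ \to ½ = ½
\lnot (x \to x) \lor (x \to (x \to x)) = ½ \lor ½ = ½
In Ł3: x \to x = ½ \to ½ = 1
\lnot (x \to x) = \lnot 1 = 0
x \to x = ½ \to ½ = 1
x \to (x \to x) = ½ \to 1 = 1
\lnot (x \to x) \lor (x \to (x \to x)) = 0 \lor 1 = 1
They differ because Strong Kleene logic and Ł3 treat ½ differently under implication.

½; 1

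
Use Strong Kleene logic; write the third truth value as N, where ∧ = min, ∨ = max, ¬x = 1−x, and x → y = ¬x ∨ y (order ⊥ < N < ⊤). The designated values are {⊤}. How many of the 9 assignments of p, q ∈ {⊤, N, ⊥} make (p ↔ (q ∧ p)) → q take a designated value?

Designated under: (p=⊤, q=⊤); (p=⊤, q=⊥); (p=N, q=⊤); (p=⊥, q=⊤).

4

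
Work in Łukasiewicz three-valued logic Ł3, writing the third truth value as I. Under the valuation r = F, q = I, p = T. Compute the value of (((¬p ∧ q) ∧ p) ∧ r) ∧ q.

¬p = ¬T = F
¬p ∧ q = F ∧ I = F
(¬p ∧ q) ∧ p = F ∧ T = F
((¬p ∧ q) ∧ p) ∧ r = F ∧ F = F
(((¬p ∧ q) ∧ p) ∧ r) ∧ q = F ∧ I = F

F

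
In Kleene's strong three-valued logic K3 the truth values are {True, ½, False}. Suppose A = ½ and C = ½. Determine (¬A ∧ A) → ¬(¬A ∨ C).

½

¬A = ¬½ = ½
¬A ∧ A = ½ ∧ ½ = ½
¬A = ¬½ = ½
¬A ∨ C = ½ ∨ ½ = ½
¬(¬A ∨ C) = ¬½ = ½
(¬A ∧ A) → ¬(¬A ∨ C) = ½ → ½ = ½  [¬½ ∨ ½]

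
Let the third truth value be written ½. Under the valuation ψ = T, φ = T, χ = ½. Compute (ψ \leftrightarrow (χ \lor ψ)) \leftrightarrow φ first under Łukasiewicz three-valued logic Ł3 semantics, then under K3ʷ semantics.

In Łukasiewicz three-valued logic Ł3: χ \lor ψ = ½ \lor T = T
ψ \leftrightarrow (χ \lor ψ) = T \leftrightarrow T = T
(ψ \leftrightarrow (χ \lor ψ)) \leftrightarrow φ = T \leftrightarrow T = T
In K3ʷ: χ \lor ψ = ½ \lor T = ½
ψ \leftrightarrow (χ \lor ψ) = T \leftrightarrow ½ = ½
(ψ \leftrightarrow (χ \lor ψ)) \leftrightarrow φ = ½ \leftrightarrow T = ½
They differ because Łukasiewicz three-valued logic Ł3 and K3ʷ treat ½ differently under the binary connectives.

T; ½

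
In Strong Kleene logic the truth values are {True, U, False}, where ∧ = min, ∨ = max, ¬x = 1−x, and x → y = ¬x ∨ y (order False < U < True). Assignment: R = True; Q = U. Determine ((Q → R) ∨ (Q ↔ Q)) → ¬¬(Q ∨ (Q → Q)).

Q → R = U → True = True  [¬U ∨ True]
Q ↔ Q = U ↔ U = U
(Q → R) ∨ (Q ↔ Q) = True ∨ U = True
Q → Q = U → U = U
Q ∨ (Q → Q) = U ∨ U = U
¬(Q ∨ (Q → Q)) = ¬U = U
¬¬(Q ∨ (Q → Q)) = ¬U = U
((Q → R) ∨ (Q ↔ Q)) → ¬¬(Q ∨ (Q → Q)) = True → U = U

U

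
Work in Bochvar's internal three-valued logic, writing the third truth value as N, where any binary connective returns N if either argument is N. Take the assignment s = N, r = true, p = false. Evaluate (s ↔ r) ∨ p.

s ↔ r = N ↔ true = N
(s ↔ r) ∨ p = N ∨ false = N

N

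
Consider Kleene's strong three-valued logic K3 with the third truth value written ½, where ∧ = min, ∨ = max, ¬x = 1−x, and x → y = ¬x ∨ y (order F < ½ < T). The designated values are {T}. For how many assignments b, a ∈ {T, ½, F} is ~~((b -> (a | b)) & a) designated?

3

Designated under: (b=T, a=T); (b=½, a=T); (b=F, a=T).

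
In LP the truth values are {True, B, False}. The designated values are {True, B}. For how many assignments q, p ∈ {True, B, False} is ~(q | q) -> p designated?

8

Of the 9 assignments, 8 give a value in {True, B}.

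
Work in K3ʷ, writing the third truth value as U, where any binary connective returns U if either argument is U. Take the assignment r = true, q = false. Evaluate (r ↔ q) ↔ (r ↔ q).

true

r ↔ q = true ↔ false = false
r ↔ q = true ↔ false = false
(r ↔ q) ↔ (r ↔ q) = false ↔ false = true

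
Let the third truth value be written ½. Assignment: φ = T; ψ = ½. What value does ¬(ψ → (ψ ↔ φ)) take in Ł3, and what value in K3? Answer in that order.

F; ½

In Ł3: ψ ↔ φ = ½ ↔ T = ½  [1 − |½−1|]
ψ → (ψ ↔ φ) = ½ → ½ = T
¬(ψ → (ψ ↔ φ)) = ¬T = F
In K3: ψ ↔ φ = ½ ↔ T = ½
ψ → (ψ ↔ φ) = ½ → ½ = ½
¬(ψ → (ψ ↔ φ)) = ¬½ = ½
They differ because Ł3 and K3 treat ½ differently under implication.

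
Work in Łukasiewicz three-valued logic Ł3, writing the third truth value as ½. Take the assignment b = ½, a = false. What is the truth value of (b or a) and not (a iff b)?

½

b or a = ½ or false = ½
a iff b = false iff ½ = ½
not (a iff b) = not ½ = ½
(b or a) and not (a iff b) = ½ and ½ = ½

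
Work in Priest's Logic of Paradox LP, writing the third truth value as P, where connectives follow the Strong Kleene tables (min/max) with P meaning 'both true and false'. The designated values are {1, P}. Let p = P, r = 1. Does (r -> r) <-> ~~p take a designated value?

r -> r = 1 -> 1 = 1
~p = ~P = P
~~p = ~P = P
(r -> r) <-> ~~p = 1 <-> P = P
P ∈ {1, P}.

Yes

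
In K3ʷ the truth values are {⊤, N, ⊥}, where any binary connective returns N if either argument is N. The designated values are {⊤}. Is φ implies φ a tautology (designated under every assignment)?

Countermodel: φ=N gives N, which is not designated.

No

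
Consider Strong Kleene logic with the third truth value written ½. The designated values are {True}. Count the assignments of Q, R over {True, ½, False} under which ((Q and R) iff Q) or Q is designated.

6

Of the 9 assignments, 6 give a value in {True}.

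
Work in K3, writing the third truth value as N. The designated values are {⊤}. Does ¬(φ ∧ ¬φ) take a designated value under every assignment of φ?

Countermodel: φ=N gives N, which is not designated.

No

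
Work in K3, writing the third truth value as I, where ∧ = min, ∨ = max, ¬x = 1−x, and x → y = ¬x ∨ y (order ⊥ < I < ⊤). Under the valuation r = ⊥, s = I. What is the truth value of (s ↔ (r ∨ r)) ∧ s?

r ∨ r = ⊥ ∨ ⊥ = ⊥
s ↔ (r ∨ r) = I ↔ ⊥ = I
(s ↔ (r ∨ r)) ∧ s = I ∧ I = I

I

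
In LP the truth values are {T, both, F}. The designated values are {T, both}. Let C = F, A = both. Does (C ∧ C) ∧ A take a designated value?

No

C ∧ C = F ∧ F = F
(C ∧ C) ∧ A = F ∧ both = F
F ∉ {T, both}.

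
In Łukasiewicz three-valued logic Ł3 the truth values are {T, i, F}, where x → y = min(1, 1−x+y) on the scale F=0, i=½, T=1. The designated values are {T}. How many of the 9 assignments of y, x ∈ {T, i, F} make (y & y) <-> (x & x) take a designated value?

Designated under: (y=T, x=T); (y=i, x=i); (y=F, x=F).

3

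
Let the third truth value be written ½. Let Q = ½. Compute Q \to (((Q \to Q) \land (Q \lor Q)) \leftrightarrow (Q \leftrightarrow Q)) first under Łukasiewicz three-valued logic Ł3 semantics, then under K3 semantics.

T; ½

In Łukasiewicz three-valued logic Ł3: Q \to Q = ½ \to ½ = T  [min(1, 1−½+½)]
Q \lor Q = ½ \lor ½ = ½
(Q \to Q) \land (Q \lor Q) = T \land ½ = ½
Q \leftrightarrow Q = ½ \leftrightarrow ½ = T
((Q \to Q) \land (Q \lor Q)) \leftrightarrow (Q \leftrightarrow Q) = ½ \leftrightarrow T = ½
Q \to (((Q \to Q) \land (Q \lor Q)) \leftrightarrow (Q \leftrightarrow Q)) = ½ \to ½ = T
In K3: Q \to Q = ½ \to ½ = ½  [\lnot ½ \lor ½]
Q \lor Q = ½ \lor ½ = ½
(Q \to Q) \land (Q \lor Q) = ½ \land ½ = ½
Q \leftrightarrow Q = ½ \leftrightarrow ½ = ½
((Q \to Q) \land (Q \lor Q)) \leftrightarrow (Q \leftrightarrow Q) = ½ \leftrightarrow ½ = ½
Q \to (((Q \to Q) \land (Q \lor Q)) \leftrightarrow (Q \leftrightarrow Q)) = ½ \to ½ = ½
They differ because Łukasiewicz three-valued logic Ł3 and K3 treat ½ differently under implication.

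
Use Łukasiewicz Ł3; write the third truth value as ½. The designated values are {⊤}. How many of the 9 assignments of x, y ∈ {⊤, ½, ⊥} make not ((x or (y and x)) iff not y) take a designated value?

Designated under: (x=⊤, y=⊤); (x=⊥, y=⊥).

2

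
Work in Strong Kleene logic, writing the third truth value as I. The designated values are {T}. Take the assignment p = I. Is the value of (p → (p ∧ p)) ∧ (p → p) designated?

No

p ∧ p = I ∧ I = I
p → (p ∧ p) = I → I = I  [¬I ∨ I]
p → p = I → I = I
(p → (p ∧ p)) ∧ (p → p) = I ∧ I = I
I ∉ {T}.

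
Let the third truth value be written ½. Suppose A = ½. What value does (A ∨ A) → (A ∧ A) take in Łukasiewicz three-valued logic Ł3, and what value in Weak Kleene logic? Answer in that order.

In Łukasiewicz three-valued logic Ł3: A ∨ A = ½ ∨ ½ = ½
A ∧ A = ½ ∧ ½ = ½
(A ∨ A) → (A ∧ A) = ½ → ½ = True  [min(1, 1−½+½)]
In Weak Kleene logic: A ∨ A = ½ ∨ ½ = ½
A ∧ A = ½ ∧ ½ = ½
(A ∨ A) → (A ∧ A) = ½ → ½ = ½  [any arg is the third value ⇒ result is the third value]
They differ because Łukasiewicz three-valued logic Ł3 and Weak Kleene logic treat ½ differently under the binary connectives.

True; ½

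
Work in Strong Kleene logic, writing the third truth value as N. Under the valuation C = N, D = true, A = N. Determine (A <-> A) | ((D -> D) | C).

A <-> A = N <-> N = N
D -> D = true -> true = true
(D -> D) | C = true | N = true
(A <-> A) | ((D -> D) | C) = N | true = true

true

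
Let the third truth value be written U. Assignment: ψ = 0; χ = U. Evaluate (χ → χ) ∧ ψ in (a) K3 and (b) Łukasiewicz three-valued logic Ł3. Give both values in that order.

In K3: χ → χ = U → U = U
(χ → χ) ∧ ψ = U ∧ 0 = 0
In Łukasiewicz three-valued logic Ł3: χ → χ = U → U = 1  [min(1, 1−½+½)]
(χ → χ) ∧ ψ = 1 ∧ 0 = 0

0; 0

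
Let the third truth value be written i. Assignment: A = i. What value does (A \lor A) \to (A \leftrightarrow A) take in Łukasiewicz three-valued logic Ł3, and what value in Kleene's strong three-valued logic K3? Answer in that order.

True; i

In Łukasiewicz three-valued logic Ł3: A \lor A = i \lor i = i
A \leftrightarrow A = i \leftrightarrow i = True  [1 − |½−½|]
(A \lor A) \to (A \leftrightarrow A) = i \to True = True
In Kleene's strong three-valued logic K3: A \lor A = i \lor i = i
A \leftrightarrow A = i \leftrightarrow i = i
(A \lor A) \to (A \leftrightarrow A) = i \to i = i  [\lnot i \lor i]
They differ because Łukasiewicz three-valued logic Ł3 and Kleene's strong three-valued logic K3 treat i differently under implication.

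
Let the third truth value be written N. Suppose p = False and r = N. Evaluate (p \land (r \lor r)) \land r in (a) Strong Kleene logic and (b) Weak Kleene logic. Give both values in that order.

In Strong Kleene logic: r \lor r = N \lor N = N
p \land (r \lor r) = False \land N = False
(p \land (r \lor r)) \land r = False \land N = False
In Weak Kleene logic: r \lor r = N \lor N = N
p \land (r \lor r) = False \land N = N
(p \land (r \lor r)) \land r = N \land N = N
They differ because Strong Kleene logic and Weak Kleene logic treat N differently under the binary connectives.

False; N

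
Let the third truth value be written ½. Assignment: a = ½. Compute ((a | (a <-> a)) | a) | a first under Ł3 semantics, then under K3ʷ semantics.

In Ł3: a <-> a = ½ <-> ½ = 1  [1 − |½−½|]
a | (a <-> a) = ½ | 1 = 1
(a | (a <-> a)) | a = 1 | ½ = 1
((a | (a <-> a)) | a) | a = 1 | ½ = 1
In K3ʷ: a <-> a = ½ <-> ½ = ½
a | (a <-> a) = ½ | ½ = ½
(a | (a <-> a)) | a = ½ | ½ = ½
((a | (a <-> a)) | a) | a = ½ | ½ = ½
They differ because Ł3 and K3ʷ treat ½ differently under the binary connectives.

1; ½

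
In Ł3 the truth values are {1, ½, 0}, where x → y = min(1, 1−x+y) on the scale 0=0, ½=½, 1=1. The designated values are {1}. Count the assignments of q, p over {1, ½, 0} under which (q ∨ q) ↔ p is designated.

Designated under: (q=1, p=1); (q=½, p=½); (q=0, p=0).

3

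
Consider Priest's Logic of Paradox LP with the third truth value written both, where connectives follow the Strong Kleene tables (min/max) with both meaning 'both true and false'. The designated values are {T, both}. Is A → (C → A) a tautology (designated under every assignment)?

Yes

Every assignment of A, C over {T, both, F} gives a value in {T, both}.
In particular, with A=both, C=both: A → (C → A) = both.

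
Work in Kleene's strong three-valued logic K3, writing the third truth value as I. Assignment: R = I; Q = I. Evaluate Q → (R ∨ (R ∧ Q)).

R ∧ Q = I ∧ I = I
R ∨ (R ∧ Q) = I ∨ I = I
Q → (R ∨ (R ∧ Q)) = I → I = I  [¬I ∨ I]

I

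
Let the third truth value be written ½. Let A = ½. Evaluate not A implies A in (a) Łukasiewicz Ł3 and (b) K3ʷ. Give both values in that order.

In Łukasiewicz Ł3: not A = not ½ = ½
not A implies A = ½ implies ½ = T  [min(1, 1−½+½)]
In K3ʷ: not A = not ½ = ½
not A implies A = ½ implies ½ = ½  [any arg is the third value ⇒ result is the third value]
They differ because Łukasiewicz Ł3 and K3ʷ treat ½ differently under the binary connectives.

T; ½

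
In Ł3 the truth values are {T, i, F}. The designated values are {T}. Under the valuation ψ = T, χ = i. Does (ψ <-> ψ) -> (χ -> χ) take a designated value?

ψ <-> ψ = T <-> T = T
χ -> χ = i -> i = T  [min(1, 1−½+½)]
(ψ <-> ψ) -> (χ -> χ) = T -> T = T
T ∈ {T}.

Yes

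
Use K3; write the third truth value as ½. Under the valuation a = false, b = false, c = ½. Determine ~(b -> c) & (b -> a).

b -> c = false -> ½ = true
~(b -> c) = ~true = false
b -> a = false -> false = true
~(b -> c) & (b -> a) = false & true = false

false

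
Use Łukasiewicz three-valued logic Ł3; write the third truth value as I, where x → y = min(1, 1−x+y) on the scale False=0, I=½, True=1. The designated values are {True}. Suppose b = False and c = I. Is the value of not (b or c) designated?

b or c = False or I = I
not (b or c) = not I = I
I ∉ {True}.

No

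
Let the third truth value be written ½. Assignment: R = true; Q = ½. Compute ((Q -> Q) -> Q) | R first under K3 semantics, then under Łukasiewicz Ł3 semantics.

In K3: Q -> Q = ½ -> ½ = ½  [~½ | ½]
(Q -> Q) -> Q = ½ -> ½ = ½
((Q -> Q) -> Q) | R = ½ | true = true
In Łukasiewicz Ł3: Q -> Q = ½ -> ½ = true  [min(1, 1−½+½)]
(Q -> Q) -> Q = true -> ½ = ½
((Q -> Q) -> Q) | R = ½ | true = true

true; true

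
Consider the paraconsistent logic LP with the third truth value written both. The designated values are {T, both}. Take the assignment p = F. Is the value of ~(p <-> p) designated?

No

p <-> p = F <-> F = T
~(p <-> p) = ~T = F
F ∉ {T, both}.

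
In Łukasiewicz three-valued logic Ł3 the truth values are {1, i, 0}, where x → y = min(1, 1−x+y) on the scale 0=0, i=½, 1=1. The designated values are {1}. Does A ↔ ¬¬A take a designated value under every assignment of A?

Every assignment of A over {1, i, 0} gives a value in {1}.
In particular, with A=i: A ↔ ¬¬A = 1.

Yes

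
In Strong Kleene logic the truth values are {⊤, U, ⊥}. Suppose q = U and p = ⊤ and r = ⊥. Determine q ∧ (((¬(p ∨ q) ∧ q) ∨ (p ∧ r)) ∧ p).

p ∨ q = ⊤ ∨ U = ⊤
¬(p ∨ q) = ¬⊤ = ⊥
¬(p ∨ q) ∧ q = ⊥ ∧ U = ⊥
p ∧ r = ⊤ ∧ ⊥ = ⊥
(¬(p ∨ q) ∧ q) ∨ (p ∧ r) = ⊥ ∨ ⊥ = ⊥
((¬(p ∨ q) ∧ q) ∨ (p ∧ r)) ∧ p = ⊥ ∧ ⊤ = ⊥
q ∧ (((¬(p ∨ q) ∧ q) ∨ (p ∧ r)) ∧ p) = U ∧ ⊥ = ⊥

⊥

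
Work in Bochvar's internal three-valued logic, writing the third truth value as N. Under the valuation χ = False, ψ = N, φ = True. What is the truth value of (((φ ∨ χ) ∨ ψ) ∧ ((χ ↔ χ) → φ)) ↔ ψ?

φ ∨ χ = True ∨ False = True
(φ ∨ χ) ∨ ψ = True ∨ N = N
χ ↔ χ = False ↔ False = True
(χ ↔ χ) → φ = True → True = True
((φ ∨ χ) ∨ ψ) ∧ ((χ ↔ χ) → φ) = N ∧ True = N
(((φ ∨ χ) ∨ ψ) ∧ ((χ ↔ χ) → φ)) ↔ ψ = N ↔ N = N

N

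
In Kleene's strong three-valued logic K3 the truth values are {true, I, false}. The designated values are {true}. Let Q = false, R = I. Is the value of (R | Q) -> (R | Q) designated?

R | Q = I | false = I
R | Q = I | false = I
(R | Q) -> (R | Q) = I -> I = I  [~I | I]
I ∉ {true}.

No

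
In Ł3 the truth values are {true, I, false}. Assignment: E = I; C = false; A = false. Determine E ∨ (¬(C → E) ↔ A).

true

C → E = false → I = true  [min(1, 1−0+½)]
¬(C → E) = ¬true = false
¬(C → E) ↔ A = false ↔ false = true
E ∨ (¬(C → E) ↔ A) = I ∨ true = true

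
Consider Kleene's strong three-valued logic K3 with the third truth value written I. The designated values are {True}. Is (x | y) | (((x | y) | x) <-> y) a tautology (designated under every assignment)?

Countermodel: x=I, y=I gives I, which is not designated.

No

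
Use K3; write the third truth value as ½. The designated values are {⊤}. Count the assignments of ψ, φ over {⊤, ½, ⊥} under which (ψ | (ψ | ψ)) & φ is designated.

Designated under: (ψ=⊤, φ=⊤).

1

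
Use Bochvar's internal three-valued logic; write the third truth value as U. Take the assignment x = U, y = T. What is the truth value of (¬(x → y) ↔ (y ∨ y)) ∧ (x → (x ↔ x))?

x → y = U → T = U  [any arg is the third value ⇒ result is the third value]
¬(x → y) = ¬U = U
y ∨ y = T ∨ T = T
¬(x → y) ↔ (y ∨ y) = U ↔ T = U
x ↔ x = U ↔ U = U
x → (x ↔ x) = U → U = U
(¬(x → y) ↔ (y ∨ y)) ∧ (x → (x ↔ x)) = U ∧ U = U

U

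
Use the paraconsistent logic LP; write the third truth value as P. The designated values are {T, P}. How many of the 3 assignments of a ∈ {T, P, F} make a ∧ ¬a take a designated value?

a=T: F ·
a=P: P ✓
a=F: F ·

1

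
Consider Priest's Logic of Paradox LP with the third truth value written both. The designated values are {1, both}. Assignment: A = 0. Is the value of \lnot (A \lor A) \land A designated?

No

A \lor A = 0 \lor 0 = 0
\lnot (A \lor A) = \lnot 0 = 1
\lnot (A \lor A) \land A = 1 \land 0 = 0
0 ∉ {1, both}.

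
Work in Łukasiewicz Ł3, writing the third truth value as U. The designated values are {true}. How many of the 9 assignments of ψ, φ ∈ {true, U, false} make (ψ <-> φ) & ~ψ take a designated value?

1

Designated under: (ψ=false, φ=false).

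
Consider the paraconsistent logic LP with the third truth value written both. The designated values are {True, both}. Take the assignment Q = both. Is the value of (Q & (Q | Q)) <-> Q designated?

Yes

Q | Q = both | both = both
Q & (Q | Q) = both & both = both
(Q & (Q | Q)) <-> Q = both <-> both = both
both ∈ {True, both}.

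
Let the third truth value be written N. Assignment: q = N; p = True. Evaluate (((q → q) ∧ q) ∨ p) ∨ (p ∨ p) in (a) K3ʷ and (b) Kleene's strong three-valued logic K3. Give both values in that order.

In K3ʷ: q → q = N → N = N  [any arg is the third value ⇒ result is the third value]
(q → q) ∧ q = N ∧ N = N
((q → q) ∧ q) ∨ p = N ∨ True = N
p ∨ p = True ∨ True = True
(((q → q) ∧ q) ∨ p) ∨ (p ∨ p) = N ∨ True = N
In Kleene's strong three-valued logic K3: q → q = N → N = N  [¬N ∨ N]
(q → q) ∧ q = N ∧ N = N
((q → q) ∧ q) ∨ p = N ∨ True = True
p ∨ p = True ∨ True = True
(((q → q) ∧ q) ∨ p) ∨ (p ∨ p) = True ∨ True = True
They differ because K3ʷ and Kleene's strong three-valued logic K3 treat N differently under the binary connectives.

N; True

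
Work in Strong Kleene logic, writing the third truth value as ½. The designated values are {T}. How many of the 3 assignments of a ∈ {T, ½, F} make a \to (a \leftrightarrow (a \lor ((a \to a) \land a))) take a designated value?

2

a=T: T ✓
a=½: ½ ·
a=F: T ✓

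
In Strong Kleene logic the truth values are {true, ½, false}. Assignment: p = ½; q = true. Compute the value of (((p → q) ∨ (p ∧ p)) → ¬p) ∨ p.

p → q = ½ → true = true  [¬½ ∨ true]
p ∧ p = ½ ∧ ½ = ½
(p → q) ∨ (p ∧ p) = true ∨ ½ = true
¬p = ¬½ = ½
((p → q) ∨ (p ∧ p)) → ¬p = true → ½ = ½
(((p → q) ∨ (p ∧ p)) → ¬p) ∨ p = ½ ∨ ½ = ½

½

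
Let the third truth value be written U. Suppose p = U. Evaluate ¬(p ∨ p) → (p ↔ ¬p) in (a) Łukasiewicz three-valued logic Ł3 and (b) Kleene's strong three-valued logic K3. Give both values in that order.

In Łukasiewicz three-valued logic Ł3: p ∨ p = U ∨ U = U
¬(p ∨ p) = ¬U = U
¬p = ¬U = U
p ↔ ¬p = U ↔ U = T  [1 − |½−½|]
¬(p ∨ p) → (p ↔ ¬p) = U → T = T
In Kleene's strong three-valued logic K3: p ∨ p = U ∨ U = U
¬(p ∨ p) = ¬U = U
¬p = ¬U = U
p ↔ ¬p = U ↔ U = U
¬(p ∨ p) → (p ↔ ¬p) = U → U = U  [¬U ∨ U]
They differ because Łukasiewicz three-valued logic Ł3 and Kleene's strong three-valued logic K3 treat U differently under implication.

T; U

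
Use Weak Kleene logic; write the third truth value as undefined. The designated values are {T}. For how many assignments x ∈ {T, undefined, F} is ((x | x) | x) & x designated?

1

x=T: T ✓
x=undefined: undefined ·
x=F: F ·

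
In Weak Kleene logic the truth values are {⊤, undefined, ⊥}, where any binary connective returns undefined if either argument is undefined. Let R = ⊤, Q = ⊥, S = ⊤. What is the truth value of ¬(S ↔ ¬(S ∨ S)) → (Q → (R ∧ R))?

⊤

S ∨ S = ⊤ ∨ ⊤ = ⊤
¬(S ∨ S) = ¬⊤ = ⊥
S ↔ ¬(S ∨ S) = ⊤ ↔ ⊥ = ⊥
¬(S ↔ ¬(S ∨ S)) = ¬⊥ = ⊤
R ∧ R = ⊤ ∧ ⊤ = ⊤
Q → (R ∧ R) = ⊥ → ⊤ = ⊤
¬(S ↔ ¬(S ∨ S)) → (Q → (R ∧ R)) = ⊤ → ⊤ = ⊤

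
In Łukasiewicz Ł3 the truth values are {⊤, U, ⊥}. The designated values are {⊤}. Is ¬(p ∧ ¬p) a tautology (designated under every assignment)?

Countermodel: p=U gives U, which is not designated.

No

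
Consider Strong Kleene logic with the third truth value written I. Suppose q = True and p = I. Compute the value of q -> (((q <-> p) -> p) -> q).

q <-> p = True <-> I = I
(q <-> p) -> p = I -> I = I
((q <-> p) -> p) -> q = I -> True = True
q -> (((q <-> p) -> p) -> q) = True -> True = True

True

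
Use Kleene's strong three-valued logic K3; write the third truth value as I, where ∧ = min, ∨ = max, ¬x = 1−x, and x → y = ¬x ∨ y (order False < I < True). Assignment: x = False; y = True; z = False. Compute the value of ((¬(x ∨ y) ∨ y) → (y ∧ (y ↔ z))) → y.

True

x ∨ y = False ∨ True = True
¬(x ∨ y) = ¬True = False
¬(x ∨ y) ∨ y = False ∨ True = True
y ↔ z = True ↔ False = False
y ∧ (y ↔ z) = True ∧ False = False
(¬(x ∨ y) ∨ y) → (y ∧ (y ↔ z)) = True → False = False
((¬(x ∨ y) ∨ y) → (y ∧ (y ↔ z))) → y = False → True = True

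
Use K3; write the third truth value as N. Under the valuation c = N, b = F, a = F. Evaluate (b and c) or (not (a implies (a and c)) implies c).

T

b and c = F and N = F
a and c = F and N = F
a implies (a and c) = F implies F = T
not (a implies (a and c)) = not T = F
not (a implies (a and c)) implies c = F implies N = T  [not F or N]
(b and c) or (not (a implies (a and c)) implies c) = F or T = T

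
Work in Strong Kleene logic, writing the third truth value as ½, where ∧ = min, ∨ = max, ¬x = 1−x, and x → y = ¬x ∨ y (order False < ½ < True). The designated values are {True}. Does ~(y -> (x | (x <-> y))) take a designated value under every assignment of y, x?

Countermodel: y=True, x=True gives False, which is not designated.

No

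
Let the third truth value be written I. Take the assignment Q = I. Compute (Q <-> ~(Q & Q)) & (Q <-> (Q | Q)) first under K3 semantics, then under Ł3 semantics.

I; 1

In K3: Q & Q = I & I = I
~(Q & Q) = ~I = I
Q <-> ~(Q & Q) = I <-> I = I
Q | Q = I | I = I
Q <-> (Q | Q) = I <-> I = I
(Q <-> ~(Q & Q)) & (Q <-> (Q | Q)) = I & I = I
In Ł3: Q & Q = I & I = I
~(Q & Q) = ~I = I
Q <-> ~(Q & Q) = I <-> I = 1  [1 − |½−½|]
Q | Q = I | I = I
Q <-> (Q | Q) = I <-> I = 1
(Q <-> ~(Q & Q)) & (Q <-> (Q | Q)) = 1 & 1 = 1
They differ because K3 and Ł3 treat I differently under implication.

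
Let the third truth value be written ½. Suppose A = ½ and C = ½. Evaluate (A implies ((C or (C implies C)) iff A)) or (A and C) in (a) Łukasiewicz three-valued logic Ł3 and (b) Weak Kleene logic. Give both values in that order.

true; ½

In Łukasiewicz three-valued logic Ł3: C implies C = ½ implies ½ = true  [min(1, 1−½+½)]
C or (C implies C) = ½ or true = true
(C or (C implies C)) iff A = true iff ½ = ½
A implies ((C or (C implies C)) iff A) = ½ implies ½ = true
A and C = ½ and ½ = ½
(A implies ((C or (C implies C)) iff A)) or (A and C) = true or ½ = true
In Weak Kleene logic: C implies C = ½ implies ½ = ½
C or (C implies C) = ½ or ½ = ½
(C or (C implies C)) iff A = ½ iff ½ = ½
A implies ((C or (C implies C)) iff A) = ½ implies ½ = ½
A and C = ½ and ½ = ½
(A implies ((C or (C implies C)) iff A)) or (A and C) = ½ or ½ = ½
They differ because Łukasiewicz three-valued logic Ł3 and Weak Kleene logic treat ½ differently under the binary connectives.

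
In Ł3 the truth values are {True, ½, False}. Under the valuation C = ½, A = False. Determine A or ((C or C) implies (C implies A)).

C or C = ½ or ½ = ½
C implies A = ½ implies False = ½
(C or C) implies (C implies A) = ½ implies ½ = True
A or ((C or C) implies (C implies A)) = False or True = True

True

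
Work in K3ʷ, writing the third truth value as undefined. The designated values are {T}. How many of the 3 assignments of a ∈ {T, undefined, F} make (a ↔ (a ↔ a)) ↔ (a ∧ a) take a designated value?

2

a=T: T ✓
a=undefined: undefined ·
a=F: T ✓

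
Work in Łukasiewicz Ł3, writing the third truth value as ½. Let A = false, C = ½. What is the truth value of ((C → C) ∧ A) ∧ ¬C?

C → C = ½ → ½ = true  [min(1, 1−½+½)]
(C → C) ∧ A = true ∧ false = false
¬C = ¬½ = ½
((C → C) ∧ A) ∧ ¬C = false ∧ ½ = false

false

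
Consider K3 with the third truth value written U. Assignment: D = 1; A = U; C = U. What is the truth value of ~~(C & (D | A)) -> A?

U

D | A = 1 | U = 1
C & (D | A) = U & 1 = U
~(C & (D | A)) = ~U = U
~~(C & (D | A)) = ~U = U
~~(C & (D | A)) -> A = U -> U = U  [~U | U]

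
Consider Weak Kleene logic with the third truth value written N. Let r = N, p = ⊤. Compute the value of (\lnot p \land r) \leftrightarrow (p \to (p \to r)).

N

\lnot p = \lnot ⊤ = ⊥
\lnot p \land r = ⊥ \land N = N
p \to r = ⊤ \to N = N  [any arg is the third value ⇒ result is the third value]
p \to (p \to r) = ⊤ \to N = N
(\lnot p \land r) \leftrightarrow (p \to (p \to r)) = N \leftrightarrow N = N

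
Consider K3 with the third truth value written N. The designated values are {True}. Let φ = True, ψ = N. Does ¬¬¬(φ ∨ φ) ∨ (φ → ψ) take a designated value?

φ ∨ φ = True ∨ True = True
¬(φ ∨ φ) = ¬True = False
¬¬(φ ∨ φ) = ¬False = True
¬¬¬(φ ∨ φ) = ¬True = False
φ → ψ = True → N = N  [¬True ∨ N]
¬¬¬(φ ∨ φ) ∨ (φ → ψ) = False ∨ N = N
N ∉ {True}.

No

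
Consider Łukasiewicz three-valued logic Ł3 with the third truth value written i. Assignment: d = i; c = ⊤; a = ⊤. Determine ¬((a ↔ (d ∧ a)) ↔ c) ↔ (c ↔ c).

d ∧ a = i ∧ ⊤ = i
a ↔ (d ∧ a) = ⊤ ↔ i = i
(a ↔ (d ∧ a)) ↔ c = i ↔ ⊤ = i
¬((a ↔ (d ∧ a)) ↔ c) = ¬i = i
c ↔ c = ⊤ ↔ ⊤ = ⊤
¬((a ↔ (d ∧ a)) ↔ c) ↔ (c ↔ c) = i ↔ ⊤ = i

i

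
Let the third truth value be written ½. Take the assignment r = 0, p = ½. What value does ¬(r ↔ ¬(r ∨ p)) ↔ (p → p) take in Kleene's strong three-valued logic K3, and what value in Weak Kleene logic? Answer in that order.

½; ½

In Kleene's strong three-valued logic K3: r ∨ p = 0 ∨ ½ = ½
¬(r ∨ p) = ¬½ = ½
r ↔ ¬(r ∨ p) = 0 ↔ ½ = ½
¬(r ↔ ¬(r ∨ p)) = ¬½ = ½
p → p = ½ → ½ = ½
¬(r ↔ ¬(r ∨ p)) ↔ (p → p) = ½ ↔ ½ = ½
In Weak Kleene logic: r ∨ p = 0 ∨ ½ = ½
¬(r ∨ p) = ¬½ = ½
r ↔ ¬(r ∨ p) = 0 ↔ ½ = ½
¬(r ↔ ¬(r ∨ p)) = ¬½ = ½
p → p = ½ → ½ = ½
¬(r ↔ ¬(r ∨ p)) ↔ (p → p) = ½ ↔ ½ = ½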